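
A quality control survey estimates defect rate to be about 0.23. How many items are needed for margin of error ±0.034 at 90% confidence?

n = z²p(1-p)/E² = 1.645²×0.23×0.77/0.034² = 414.6 → n = 415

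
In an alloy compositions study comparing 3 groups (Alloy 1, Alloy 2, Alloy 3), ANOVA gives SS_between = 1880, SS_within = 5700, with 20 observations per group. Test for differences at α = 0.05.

df_between = 2, df_within = 57. F = MS_between/MS_within = 940.0/100.0 = 9.4. F_crit ≈ 3.159. Reject H₀. At least one mean differs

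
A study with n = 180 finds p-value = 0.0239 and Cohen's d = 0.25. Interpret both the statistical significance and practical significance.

Statistically significant (p = 0.0239 < 0.05). Cohen's d = 0.25 indicates a small effect size. Both statistical and practical significance should be considered.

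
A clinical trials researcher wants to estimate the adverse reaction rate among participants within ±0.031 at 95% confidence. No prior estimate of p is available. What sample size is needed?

Conservative approach: use p = 0.5 (maximizes p(1-p) = 0.25). n = z²(0.25)/E² = 1.96²×0.25/0.031² = 999.4 → n = 1000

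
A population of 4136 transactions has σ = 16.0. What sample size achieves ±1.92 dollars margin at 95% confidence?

Without FPC: n₀ = (1.96×16.0/1.92)² = 266.778. With FPC: n = n₀N/(n₀+N-1) = 250.7 → n = 251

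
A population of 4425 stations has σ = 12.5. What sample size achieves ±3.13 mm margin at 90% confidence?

Without FPC: n₀ = (1.645×12.5/3.13)² = 43.158. With FPC: n = n₀N/(n₀+N-1) = 42.8 → n = 43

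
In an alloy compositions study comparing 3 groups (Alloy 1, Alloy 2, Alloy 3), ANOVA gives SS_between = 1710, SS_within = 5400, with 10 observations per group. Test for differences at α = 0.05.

df_between = 2, df_within = 27. F = MS_between/MS_within = 855.0/200.0 = 4.275. F_crit ≈ 3.354. Reject H₀. At least one mean differs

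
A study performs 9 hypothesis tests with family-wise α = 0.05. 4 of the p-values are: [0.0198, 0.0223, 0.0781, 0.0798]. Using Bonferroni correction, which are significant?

Bonferroni α = 0.05/9 = 0.00556. None of the given p-values are significant.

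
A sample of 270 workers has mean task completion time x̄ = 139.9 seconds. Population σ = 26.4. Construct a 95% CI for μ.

CI = x̄ ± z*(σ/√n) = 139.9 ± 1.96(26.4/√270) = 139.9 ± 3.15 = (136.75, 143.05)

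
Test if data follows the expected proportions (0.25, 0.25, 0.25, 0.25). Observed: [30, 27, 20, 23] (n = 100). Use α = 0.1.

Expected: [25.0, 25.0, 25.0, 25.0]. χ² = 2.32. df = 3, critical = 6.251. Fail to reject H₀.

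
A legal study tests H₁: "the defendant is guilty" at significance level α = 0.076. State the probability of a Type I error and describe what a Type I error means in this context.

P(Type I error) = α = 0.076. A Type I error is rejecting H₀ when H₀ is actually true (false positive) — here, concluding that the defendant is guilty when in fact this is not the case. Consequence: convicting an innocent person.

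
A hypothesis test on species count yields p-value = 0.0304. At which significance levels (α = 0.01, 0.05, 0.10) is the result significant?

p = 0.0304. Significant at: α = 0.05, 0.1.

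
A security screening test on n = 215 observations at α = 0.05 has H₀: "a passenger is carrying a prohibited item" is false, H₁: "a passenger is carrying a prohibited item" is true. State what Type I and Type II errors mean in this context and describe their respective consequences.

Type I (false positive): concluding that a passenger is carrying a prohibited item when it is not — detaining an innocent passenger — delay and inconvenience. Type II (false negative): failing to conclude that a passenger is carrying a prohibited item when it is — letting a prohibited item through — security breach. Which is costlier depends on domain priorities and is a judgement call rather than a statistical fact.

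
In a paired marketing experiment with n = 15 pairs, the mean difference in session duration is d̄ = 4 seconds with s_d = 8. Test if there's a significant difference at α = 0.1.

t = d̄/(s_d/√n) = 4/(8/√15) = 1.936. df = 14, critical t = ±1.761. Reject H₀.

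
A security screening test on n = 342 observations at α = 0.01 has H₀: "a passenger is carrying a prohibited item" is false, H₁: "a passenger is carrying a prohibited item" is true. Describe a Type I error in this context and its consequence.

Type I error: rejecting H₀ when it is true — concluding that a passenger is carrying a prohibited item when in fact it is not. Consequence: detaining an innocent passenger — delay and inconvenience.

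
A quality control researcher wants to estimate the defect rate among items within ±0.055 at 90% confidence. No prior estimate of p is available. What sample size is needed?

Conservative approach: use p = 0.5 (maximizes p(1-p) = 0.25). n = z²(0.25)/E² = 1.645²×0.25/0.055² = 223.6 → n = 224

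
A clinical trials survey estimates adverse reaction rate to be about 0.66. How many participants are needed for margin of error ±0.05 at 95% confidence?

n = z²p(1-p)/E² = 1.96²×0.66×0.34/0.05² = 344.8 → n = 345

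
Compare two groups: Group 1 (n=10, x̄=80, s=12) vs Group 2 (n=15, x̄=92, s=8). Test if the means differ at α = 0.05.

Pooled sp = 9.76. t = -3.011, df = 23. Critical t = ±2.069. Reject H₀.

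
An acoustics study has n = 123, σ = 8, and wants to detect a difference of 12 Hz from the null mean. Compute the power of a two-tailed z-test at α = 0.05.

SE = σ/√n = 8/√123 = 0.721. Non-centrality λ = d/SE = 12/0.721 = 16.636. Power ≈ Φ(λ - z_{α/2}) = Φ(16.636 - 1.96) = Φ(14.676) = 1.0.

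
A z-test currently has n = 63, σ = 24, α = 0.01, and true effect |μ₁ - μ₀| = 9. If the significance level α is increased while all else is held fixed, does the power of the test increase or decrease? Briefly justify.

Power increases: a larger α lowers the critical value, so more of the H₁ sampling distribution falls in the rejection region.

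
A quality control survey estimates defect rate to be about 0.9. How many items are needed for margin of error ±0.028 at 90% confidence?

n = z²p(1-p)/E² = 1.645²×0.9×0.1/0.028² = 310.6 → n = 311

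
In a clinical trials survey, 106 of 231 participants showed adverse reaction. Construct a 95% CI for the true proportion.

p̂ = 0.459. CI = p̂ ± z*√(p̂(1-p̂)/n) = (0.395, 0.523)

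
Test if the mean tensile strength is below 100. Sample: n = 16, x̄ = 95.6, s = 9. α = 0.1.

t = (95.6 - 100)/(9/√16) = -1.956, df = 15. Critical t = -1.341. Reject H₀.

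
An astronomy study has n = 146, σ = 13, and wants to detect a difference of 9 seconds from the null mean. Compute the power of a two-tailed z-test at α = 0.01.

SE = σ/√n = 13/√146 = 1.076. Non-centrality λ = d/SE = 9/1.076 = 8.365. Power ≈ Φ(λ - z_{α/2}) = Φ(8.365 - 2.576) = Φ(5.789) = 1.0.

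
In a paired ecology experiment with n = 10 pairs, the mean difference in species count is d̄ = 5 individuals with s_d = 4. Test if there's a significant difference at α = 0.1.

t = d̄/(s_d/√n) = 5/(4/√10) = 3.953. df = 9, critical t = ±1.833. Reject H₀.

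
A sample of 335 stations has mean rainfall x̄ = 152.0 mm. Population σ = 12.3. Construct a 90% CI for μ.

CI = x̄ ± z*(σ/√n) = 152.0 ± 1.645(12.3/√335) = 152.0 ± 1.11 = (150.89, 153.11)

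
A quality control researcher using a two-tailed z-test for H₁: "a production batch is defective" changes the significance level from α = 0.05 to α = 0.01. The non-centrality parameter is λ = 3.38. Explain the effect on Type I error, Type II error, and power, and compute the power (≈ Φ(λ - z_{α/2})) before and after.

Decreasing α from 0.05 to 0.01:
• Type I error rate decreases (α is the Type I rate by definition).
• Critical value moves from z_{α/2} = 1.96 to 2.576, so power = Φ(λ - z_{α/2}) goes from Φ(3.38 - 1.96) = 0.922 to Φ(3.38 - 2.576) = 0.789.
• Type II error rate β = 1 - power therefore increases (0.078 → 0.211).
Appropriate when false positives are costly — here, scrapping a good batch — wasted material and cost for no reason.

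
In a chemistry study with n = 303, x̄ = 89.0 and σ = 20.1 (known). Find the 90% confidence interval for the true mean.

CI = x̄ ± z*(σ/√n) = 89.0 ± 1.645(20.1/√303) = 89.0 ± 1.9 = (87.1, 90.9)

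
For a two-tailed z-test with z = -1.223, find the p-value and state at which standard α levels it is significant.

p = 2·P(Z > |-1.223|) = 2·(1 - Φ(1.223)) ≈ 0.2213. Not significant at any standard level.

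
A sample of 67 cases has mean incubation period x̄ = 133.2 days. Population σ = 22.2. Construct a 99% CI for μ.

CI = x̄ ± z*(σ/√n) = 133.2 ± 2.576(22.2/√67) = 133.2 ± 6.99 = (126.21, 140.19)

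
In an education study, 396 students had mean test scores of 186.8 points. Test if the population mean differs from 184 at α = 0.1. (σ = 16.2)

z = (x̄ - μ₀)/(σ/√n) = (186.8 - 184)/(16.2/√396) = 3.439. Critical value: ±1.645. Since |3.439| > 1.645, Reject H₀.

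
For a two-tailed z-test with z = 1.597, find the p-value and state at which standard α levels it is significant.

p = 2·P(Z > |1.597|) = 2·(1 - Φ(1.597)) ≈ 0.1103. Not significant at any standard level.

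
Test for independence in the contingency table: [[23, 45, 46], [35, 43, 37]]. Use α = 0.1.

χ² = 3.5. df = 2, critical = 4.605. Fail to reject H₀. No evidence of dependence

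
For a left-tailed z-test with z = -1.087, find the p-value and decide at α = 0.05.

p = P(Z < -1.087) = Φ(-1.087) ≈ 0.1385. Since p ≥ 0.05, fail to reject H₀ (not significant) at α = 0.05.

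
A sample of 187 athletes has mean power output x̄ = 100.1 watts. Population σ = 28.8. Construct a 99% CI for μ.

CI = x̄ ± z*(σ/√n) = 100.1 ± 2.576(28.8/√187) = 100.1 ± 5.43 = (94.67, 105.53)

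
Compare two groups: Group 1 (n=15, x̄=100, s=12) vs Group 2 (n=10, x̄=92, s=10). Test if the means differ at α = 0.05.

Pooled sp = 11.26. t = 1.74, df = 23. Critical t = ±2.069. Fail to reject H₀.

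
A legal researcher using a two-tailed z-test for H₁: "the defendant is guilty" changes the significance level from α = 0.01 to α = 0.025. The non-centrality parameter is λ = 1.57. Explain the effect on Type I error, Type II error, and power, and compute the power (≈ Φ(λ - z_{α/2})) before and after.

Increasing α from 0.01 to 0.025:
• Type I error rate increases (α is the Type I rate by definition).
• Critical value moves from z_{α/2} = 2.576 to 2.241, so power = Φ(λ - z_{α/2}) goes from Φ(1.57 - 2.576) = 0.157 to Φ(1.57 - 2.241) = 0.251.
• Type II error rate β = 1 - power therefore decreases (0.843 → 0.749).
Appropriate when false negatives are costly — here, acquitting a guilty person.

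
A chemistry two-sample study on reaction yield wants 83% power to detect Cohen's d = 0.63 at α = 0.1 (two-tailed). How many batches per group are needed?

z_{α/2} = 1.645, z_β = Φ⁻¹(0.83) = 0.954. For medium effect (d = 0.63): n per group = 2(z_{α/2} + z_β)²/d² = 2(1.645 + 0.954)²/0.63² = 34.04 → 35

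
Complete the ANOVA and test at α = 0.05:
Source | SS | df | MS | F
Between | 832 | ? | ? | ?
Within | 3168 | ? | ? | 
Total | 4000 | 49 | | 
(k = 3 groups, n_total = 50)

df_between = 2, df_within = 47. MS_between = 416.0, MS_within = 67.4. F = 6.172, F_crit ≈ 3.195. Reject H₀.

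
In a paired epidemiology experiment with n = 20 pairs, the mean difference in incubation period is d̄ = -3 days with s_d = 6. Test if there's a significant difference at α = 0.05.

t = d̄/(s_d/√n) = -3/(6/√20) = -2.236. df = 19, critical t = ±2.093. Reject H₀.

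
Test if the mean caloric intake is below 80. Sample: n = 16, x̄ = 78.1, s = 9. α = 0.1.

t = (78.1 - 80)/(9/√16) = -0.844, df = 15. Critical t = -1.341. Fail to reject H₀.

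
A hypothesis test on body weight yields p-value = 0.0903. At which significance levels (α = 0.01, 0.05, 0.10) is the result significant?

p = 0.0903. Significant at: α = 0.1.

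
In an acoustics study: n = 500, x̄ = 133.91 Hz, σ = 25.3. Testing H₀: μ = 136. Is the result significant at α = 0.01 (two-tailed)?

z = (133.91 - 136)/(25.3/√500) = -1.847. Since |z| ≤ 2.576, not significant at α = 0.01.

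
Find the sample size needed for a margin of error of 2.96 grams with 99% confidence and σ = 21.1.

n = (z*σ/E)² = (2.576×21.1/2.96)² = 337.2 → n = 338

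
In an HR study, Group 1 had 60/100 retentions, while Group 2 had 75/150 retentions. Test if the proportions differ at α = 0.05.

p̂₁ = 0.6, p̂₂ = 0.5, pooled p̂ = 0.54. z = 1.554. Critical: ±1.96. Fail to reject H₀.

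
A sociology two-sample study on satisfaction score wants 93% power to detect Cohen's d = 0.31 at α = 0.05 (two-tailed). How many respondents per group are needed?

z_{α/2} = 1.96, z_β = Φ⁻¹(0.93) = 1.476. For small effect (d = 0.31): n per group = 2(z_{α/2} + z_β)²/d² = 2(1.96 + 1.476)²/0.31² = 245.7 → 246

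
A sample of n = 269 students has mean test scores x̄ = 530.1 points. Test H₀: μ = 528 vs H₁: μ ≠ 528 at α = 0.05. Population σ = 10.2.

z = (x̄ - μ₀)/(σ/√n) = (530.1 - 528)/(10.2/√269) = 3.377. Critical value: ±1.96. Since |3.377| > 1.96, Reject H₀.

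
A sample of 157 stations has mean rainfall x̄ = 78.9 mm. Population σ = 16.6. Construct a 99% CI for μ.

CI = x̄ ± z*(σ/√n) = 78.9 ± 2.576(16.6/√157) = 78.9 ± 3.41 = (75.49, 82.31)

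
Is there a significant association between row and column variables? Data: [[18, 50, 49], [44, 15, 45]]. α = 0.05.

χ² = 29.256. df = 2, critical = 5.991. Reject H₀. Variables are dependent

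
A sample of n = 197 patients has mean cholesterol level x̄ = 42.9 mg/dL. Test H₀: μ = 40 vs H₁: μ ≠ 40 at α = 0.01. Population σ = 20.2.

z = (x̄ - μ₀)/(σ/√n) = (42.9 - 40)/(20.2/√197) = 2.015. Critical value: ±2.576. Since |2.015| ≤ 2.576, Fail to reject H₀.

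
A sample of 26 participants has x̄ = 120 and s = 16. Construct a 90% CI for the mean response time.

CI = x̄ ± t*(s/√n) = 120 ± 1.708(16/√26) = (114.64, 125.36)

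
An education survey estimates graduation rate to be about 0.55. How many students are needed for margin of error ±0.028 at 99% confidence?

n = z²p(1-p)/E² = 2.576²×0.55×0.45/0.028² = 2094.8 → n = 2095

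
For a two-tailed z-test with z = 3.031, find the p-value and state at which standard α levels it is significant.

p = 2·P(Z > |3.031|) = 2·(1 - Φ(3.031)) ≈ 0.0024. Significant at α = 0.1; Significant at α = 0.05; Significant at α = 0.01.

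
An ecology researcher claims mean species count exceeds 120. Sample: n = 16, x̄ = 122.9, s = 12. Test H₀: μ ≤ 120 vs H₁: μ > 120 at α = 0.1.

t = (122.9 - 120)/(12/√16) = 0.967, df = 15. Critical t = 1.341. Fail to reject H₀.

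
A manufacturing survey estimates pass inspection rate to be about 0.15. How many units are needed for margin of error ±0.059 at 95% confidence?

n = z²p(1-p)/E² = 1.96²×0.15×0.85/0.059² = 140.7 → n = 141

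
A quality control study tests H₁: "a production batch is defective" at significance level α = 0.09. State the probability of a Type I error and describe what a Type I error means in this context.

P(Type I error) = α = 0.09. A Type I error is rejecting H₀ when H₀ is actually true (false positive) — here, concluding that a production batch is defective when in fact this is not the case. Consequence: scrapping a good batch — wasted material and cost for no reason.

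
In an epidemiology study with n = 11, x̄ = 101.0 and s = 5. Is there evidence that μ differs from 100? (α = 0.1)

t = (x̄ - μ₀)/(s/√n) = (101.0 - 100)/(5/√11) = 0.663. df = 10, critical t = ±1.812. Fail to reject H₀.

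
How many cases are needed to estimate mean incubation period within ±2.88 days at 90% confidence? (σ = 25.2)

n = (z*σ/E)² = (1.645×25.2/2.88)² = 207.2 → n = 208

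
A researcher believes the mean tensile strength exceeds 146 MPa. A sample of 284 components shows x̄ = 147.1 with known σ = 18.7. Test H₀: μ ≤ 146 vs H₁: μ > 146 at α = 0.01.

z = 0.991. Critical value: 2.33. Fail to reject H₀.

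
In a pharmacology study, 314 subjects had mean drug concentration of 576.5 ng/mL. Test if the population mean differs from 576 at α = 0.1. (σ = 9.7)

z = (x̄ - μ₀)/(σ/√n) = (576.5 - 576)/(9.7/√314) = 0.913. Critical value: ±1.645. Since |0.913| ≤ 1.645, Fail to reject H₀.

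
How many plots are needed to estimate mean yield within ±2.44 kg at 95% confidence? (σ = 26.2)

n = (z*σ/E)² = (1.96×26.2/2.44)² = 442.9 → n = 443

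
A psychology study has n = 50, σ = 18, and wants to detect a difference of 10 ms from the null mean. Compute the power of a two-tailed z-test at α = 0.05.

SE = σ/√n = 18/√50 = 2.546. Non-centrality λ = d/SE = 10/2.546 = 3.928. Power ≈ Φ(λ - z_{α/2}) = Φ(3.928 - 1.96) = Φ(1.968) = 0.975.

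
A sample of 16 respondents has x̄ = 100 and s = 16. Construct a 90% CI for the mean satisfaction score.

CI = x̄ ± t*(s/√n) = 100 ± 1.753(16/√16) = (92.99, 107.01)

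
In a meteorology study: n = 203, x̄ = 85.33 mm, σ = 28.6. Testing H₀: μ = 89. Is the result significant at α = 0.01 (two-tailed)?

z = (85.33 - 89)/(28.6/√203) = -1.828. Since |z| ≤ 2.576, not significant at α = 0.01.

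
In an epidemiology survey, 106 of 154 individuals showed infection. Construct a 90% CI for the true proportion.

p̂ = 0.688. CI = p̂ ± z*√(p̂(1-p̂)/n) = (0.627, 0.75)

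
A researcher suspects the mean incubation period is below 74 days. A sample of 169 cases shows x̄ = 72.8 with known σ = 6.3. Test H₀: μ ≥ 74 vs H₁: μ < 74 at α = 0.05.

z = -2.476. Critical value: -1.645. Reject H₀.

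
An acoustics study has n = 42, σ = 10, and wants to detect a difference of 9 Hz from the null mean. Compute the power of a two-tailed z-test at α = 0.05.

SE = σ/√n = 10/√42 = 1.543. Non-centrality λ = d/SE = 9/1.543 = 5.833. Power ≈ Φ(λ - z_{α/2}) = Φ(5.833 - 1.96) = Φ(3.873) = 1.0.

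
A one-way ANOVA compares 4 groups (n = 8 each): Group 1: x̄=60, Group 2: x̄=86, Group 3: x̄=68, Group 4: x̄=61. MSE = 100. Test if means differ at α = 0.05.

Grand mean = 68.75. SS_between = 3478.0, MS_between = 1159.33. F = 11.593, F_crit ≈ 2.947. Reject H₀.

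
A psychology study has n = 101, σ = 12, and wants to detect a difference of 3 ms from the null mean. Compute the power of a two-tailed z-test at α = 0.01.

SE = σ/√n = 12/√101 = 1.194. Non-centrality λ = d/SE = 3/1.194 = 2.512. Power ≈ Φ(λ - z_{α/2}) = Φ(2.512 - 2.576) = Φ(-0.064) = 0.475.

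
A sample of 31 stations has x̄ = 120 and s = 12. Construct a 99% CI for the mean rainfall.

CI = x̄ ± t*(s/√n) = 120 ± 2.75(12/√31) = (114.07, 125.93)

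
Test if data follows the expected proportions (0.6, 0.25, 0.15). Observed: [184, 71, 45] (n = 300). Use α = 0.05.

Expected: [180.0, 75.0, 45.0]. χ² = 0.302. df = 2, critical = 5.991. Fail to reject H₀.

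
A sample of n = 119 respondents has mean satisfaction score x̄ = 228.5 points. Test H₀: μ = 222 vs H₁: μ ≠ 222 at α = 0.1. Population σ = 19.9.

z = (x̄ - μ₀)/(σ/√n) = (228.5 - 222)/(19.9/√119) = 3.563. Critical value: ±1.645. Since |3.563| > 1.645, Reject H₀.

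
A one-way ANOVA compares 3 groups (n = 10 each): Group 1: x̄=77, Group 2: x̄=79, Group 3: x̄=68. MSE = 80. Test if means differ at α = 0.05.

Grand mean = 74.67. SS_between = 686.67, MS_between = 343.33. F = 4.292, F_crit ≈ 3.354. Reject H₀.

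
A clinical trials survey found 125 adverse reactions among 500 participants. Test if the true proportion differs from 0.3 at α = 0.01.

p̂ = 0.25, p₀ = 0.3. z = (p̂ - p₀)/√(p₀(1-p₀)/n) = -2.44. Critical: ±2.576. Fail to reject H₀.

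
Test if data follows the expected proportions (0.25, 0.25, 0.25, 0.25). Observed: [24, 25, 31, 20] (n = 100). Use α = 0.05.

Expected: [25.0, 25.0, 25.0, 25.0]. χ² = 2.48. df = 3, critical = 7.815. Fail to reject H₀.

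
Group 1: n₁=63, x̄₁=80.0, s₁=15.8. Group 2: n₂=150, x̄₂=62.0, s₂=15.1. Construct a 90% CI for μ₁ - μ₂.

Difference = 18.0. SE = √(15.8²/63 + 15.1²/150) = 2.341. CI = (14.15, 21.85)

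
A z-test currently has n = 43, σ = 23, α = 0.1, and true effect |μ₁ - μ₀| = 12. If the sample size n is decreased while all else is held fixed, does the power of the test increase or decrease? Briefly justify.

Power decreases: a smaller n inflates the standard error σ/√n, pulling the sampling distribution under H₁ back toward the critical value.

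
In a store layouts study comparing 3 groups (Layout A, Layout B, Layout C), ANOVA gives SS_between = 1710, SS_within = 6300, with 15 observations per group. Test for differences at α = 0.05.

df_between = 2, df_within = 42. F = MS_between/MS_within = 855.0/150.0 = 5.7. F_crit ≈ 3.22. Reject H₀. At least one mean differs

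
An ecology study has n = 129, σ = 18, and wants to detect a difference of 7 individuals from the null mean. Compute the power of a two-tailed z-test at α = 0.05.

SE = σ/√n = 18/√129 = 1.585. Non-centrality λ = d/SE = 7/1.585 = 4.417. Power ≈ Φ(λ - z_{α/2}) = Φ(4.417 - 1.96) = Φ(2.457) = 0.993.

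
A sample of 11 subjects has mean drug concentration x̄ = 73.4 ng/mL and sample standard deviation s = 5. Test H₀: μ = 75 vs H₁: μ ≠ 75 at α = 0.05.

t = (x̄ - μ₀)/(s/√n) = (73.4 - 75)/(5/√11) = -1.061. df = 10, critical t = ±2.228. Fail to reject H₀.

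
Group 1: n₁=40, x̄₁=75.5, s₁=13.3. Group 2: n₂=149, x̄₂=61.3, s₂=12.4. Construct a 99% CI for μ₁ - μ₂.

Difference = 14.2. SE = √(13.3²/40 + 12.4²/149) = 2.335. CI = (8.18, 20.22)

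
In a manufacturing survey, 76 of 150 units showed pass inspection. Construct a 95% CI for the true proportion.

p̂ = 0.507. CI = p̂ ± z*√(p̂(1-p̂)/n) = (0.427, 0.587)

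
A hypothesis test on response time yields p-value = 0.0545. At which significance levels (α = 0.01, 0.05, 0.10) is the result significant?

p = 0.0545. Significant at: α = 0.1.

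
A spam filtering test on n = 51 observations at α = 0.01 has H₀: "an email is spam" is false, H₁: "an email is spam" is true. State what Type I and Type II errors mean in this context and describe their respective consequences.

Type I (false positive): concluding that an email is spam when it is not — a legitimate email is sent to the spam folder and the user misses it. Type II (false negative): failing to conclude that an email is spam when it is — a spam email lands in the inbox. Which is costlier depends on domain priorities and is a judgement call rather than a statistical fact.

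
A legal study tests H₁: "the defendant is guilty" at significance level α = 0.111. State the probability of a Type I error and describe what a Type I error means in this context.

P(Type I error) = α = 0.111. A Type I error is rejecting H₀ when H₀ is actually true (false positive) — here, concluding that the defendant is guilty when in fact this is not the case. Consequence: convicting an innocent person.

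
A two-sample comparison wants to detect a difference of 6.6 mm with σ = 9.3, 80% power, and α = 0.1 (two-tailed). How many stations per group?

n per group = 2(z_α/2 + z_β)²σ²/d² = 2×(1.645 + 0.84)²×9.3²/6.6² = 24.5 → n = 25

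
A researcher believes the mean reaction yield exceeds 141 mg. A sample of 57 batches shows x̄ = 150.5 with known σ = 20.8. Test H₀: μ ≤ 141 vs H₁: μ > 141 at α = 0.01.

z = 3.448. Critical value: 2.33. Reject H₀.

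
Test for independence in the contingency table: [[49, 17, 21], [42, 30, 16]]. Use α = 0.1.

χ² = 4.804. df = 2, critical = 4.605. Reject H₀. Variables are dependent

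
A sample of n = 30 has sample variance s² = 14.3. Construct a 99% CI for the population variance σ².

df = 29. χ²_{0.005} = 52.336, χ²_{0.995} = 13.121. CI for σ² = ((n-1)s²/χ²_{α/2}, (n-1)s²/χ²_{1-α/2}) = (29·14.3/52.336, 29·14.3/13.121) = (7.92, 31.61)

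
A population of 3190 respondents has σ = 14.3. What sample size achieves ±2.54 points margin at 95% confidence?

Without FPC: n₀ = (1.96×14.3/2.54)² = 121.763. With FPC: n = n₀N/(n₀+N-1) = 117.3 → n = 118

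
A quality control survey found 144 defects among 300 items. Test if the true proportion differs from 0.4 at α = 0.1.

p̂ = 0.48, p₀ = 0.4. z = (p̂ - p₀)/√(p₀(1-p₀)/n) = 2.828. Critical: ±1.645. Reject H₀.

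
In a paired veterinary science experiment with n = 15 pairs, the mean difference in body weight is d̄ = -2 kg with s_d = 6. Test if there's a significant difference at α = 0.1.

t = d̄/(s_d/√n) = -2/(6/√15) = -1.291. df = 14, critical t = ±1.761. Fail to reject H₀.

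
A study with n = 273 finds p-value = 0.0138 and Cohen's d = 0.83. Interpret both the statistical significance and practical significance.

Statistically significant (p = 0.0138 < 0.05). Cohen's d = 0.83 indicates a large effect size. Both statistical and practical significance should be considered.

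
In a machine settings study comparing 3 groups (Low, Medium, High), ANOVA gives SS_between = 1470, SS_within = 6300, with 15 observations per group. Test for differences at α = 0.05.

df_between = 2, df_within = 42. F = MS_between/MS_within = 735.0/150.0 = 4.9. F_crit ≈ 3.22. Reject H₀. At least one mean differs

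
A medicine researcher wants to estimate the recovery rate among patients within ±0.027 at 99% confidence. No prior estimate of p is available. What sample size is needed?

Conservative approach: use p = 0.5 (maximizes p(1-p) = 0.25). n = z²(0.25)/E² = 2.576²×0.25/0.027² = 2275.6 → n = 2276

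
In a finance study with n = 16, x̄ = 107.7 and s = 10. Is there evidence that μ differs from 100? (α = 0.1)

t = (x̄ - μ₀)/(s/√n) = (107.7 - 100)/(10/√16) = 3.08. df = 15, critical t = ±1.753. Reject H₀.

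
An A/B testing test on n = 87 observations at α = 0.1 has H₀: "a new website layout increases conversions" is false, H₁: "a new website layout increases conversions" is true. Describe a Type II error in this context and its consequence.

Type II error: failing to reject H₀ when it is false — concluding that a new website layout increases conversions is not supported when in fact it is. Consequence: discarding a layout that would have improved conversions — lost revenue.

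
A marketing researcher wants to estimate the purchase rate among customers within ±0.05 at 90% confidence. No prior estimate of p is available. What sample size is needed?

Conservative approach: use p = 0.5 (maximizes p(1-p) = 0.25). n = z²(0.25)/E² = 1.645²×0.25/0.05² = 270.6 → n = 271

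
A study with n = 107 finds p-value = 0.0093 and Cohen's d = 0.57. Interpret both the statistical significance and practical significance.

Statistically significant (p = 0.0093 < 0.05). Cohen's d = 0.57 indicates a medium effect size. Both statistical and practical significance should be considered.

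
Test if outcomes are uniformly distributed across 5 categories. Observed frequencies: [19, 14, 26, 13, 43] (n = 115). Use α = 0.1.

Expected = 23 each. χ² = Σ(O-E)²/E = 26.348. df = 4, critical value = 7.779. Reject H₀.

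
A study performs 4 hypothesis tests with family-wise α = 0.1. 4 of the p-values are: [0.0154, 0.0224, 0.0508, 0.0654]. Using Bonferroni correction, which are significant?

Bonferroni α = 0.1/4 = 0.025. Significant p-values: [0.0154, 0.0224]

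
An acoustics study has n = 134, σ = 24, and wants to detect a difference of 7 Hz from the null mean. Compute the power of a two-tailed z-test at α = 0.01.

SE = σ/√n = 24/√134 = 2.073. Non-centrality λ = d/SE = 7/2.073 = 3.376. Power ≈ Φ(λ - z_{α/2}) = Φ(3.376 - 2.576) = Φ(0.8) = 0.788.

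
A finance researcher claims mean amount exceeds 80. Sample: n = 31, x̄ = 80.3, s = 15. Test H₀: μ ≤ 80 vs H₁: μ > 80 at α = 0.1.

t = (80.3 - 80)/(15/√31) = 0.111, df = 30. Critical t = 1.31. Fail to reject H₀.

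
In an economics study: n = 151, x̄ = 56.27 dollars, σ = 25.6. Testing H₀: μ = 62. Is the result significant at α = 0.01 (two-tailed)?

z = (56.27 - 62)/(25.6/√151) = -2.75. Since |z| > 2.576, significant at α = 0.01.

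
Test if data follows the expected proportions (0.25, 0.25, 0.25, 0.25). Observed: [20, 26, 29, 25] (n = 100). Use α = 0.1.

Expected: [25.0, 25.0, 25.0, 25.0]. χ² = 1.68. df = 3, critical = 6.251. Fail to reject H₀.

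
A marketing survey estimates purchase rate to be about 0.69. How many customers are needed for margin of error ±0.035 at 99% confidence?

n = z²p(1-p)/E² = 2.576²×0.69×0.31/0.035² = 1158.7 → n = 1159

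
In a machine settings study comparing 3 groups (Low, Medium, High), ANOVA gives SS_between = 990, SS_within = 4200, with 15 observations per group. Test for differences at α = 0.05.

df_between = 2, df_within = 42. F = MS_between/MS_within = 495.0/100.0 = 4.95. F_crit ≈ 3.22. Reject H₀. At least one mean differs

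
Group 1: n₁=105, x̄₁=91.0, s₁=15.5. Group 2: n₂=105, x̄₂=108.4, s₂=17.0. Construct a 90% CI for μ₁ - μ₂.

Difference = -17.4. SE = √(15.5²/105 + 17.0²/105) = 2.245. CI = (-21.09, -13.71)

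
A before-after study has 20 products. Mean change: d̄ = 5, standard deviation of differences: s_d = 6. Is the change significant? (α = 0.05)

t = d̄/(s_d/√n) = 5/(6/√20) = 3.727. df = 19, critical t = ±2.093. Reject H₀.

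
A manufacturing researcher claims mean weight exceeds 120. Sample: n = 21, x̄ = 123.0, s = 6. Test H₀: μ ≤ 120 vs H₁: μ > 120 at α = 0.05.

t = (123.0 - 120)/(6/√21) = 2.291, df = 20. Critical t = 1.725. Reject H₀.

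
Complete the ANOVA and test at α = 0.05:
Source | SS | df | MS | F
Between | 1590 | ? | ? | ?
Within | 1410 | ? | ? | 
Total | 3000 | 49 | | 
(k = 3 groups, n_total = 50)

df_between = 2, df_within = 47. MS_between = 795.0, MS_within = 30.0. F = 26.5, F_crit ≈ 3.195. Reject H₀.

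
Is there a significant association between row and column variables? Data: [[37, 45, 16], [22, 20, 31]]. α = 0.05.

χ² = 14.879. df = 2, critical = 5.991. Reject H₀. Variables are dependent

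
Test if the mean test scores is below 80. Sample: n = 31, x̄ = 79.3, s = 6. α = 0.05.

t = (79.3 - 80)/(6/√31) = -0.65, df = 30. Critical t = -1.697. Fail to reject H₀.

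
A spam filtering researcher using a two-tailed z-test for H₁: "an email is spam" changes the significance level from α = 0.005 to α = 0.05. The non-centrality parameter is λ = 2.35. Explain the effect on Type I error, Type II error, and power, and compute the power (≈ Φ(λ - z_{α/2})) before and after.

Increasing α from 0.005 to 0.05:
• Type I error rate increases (α is the Type I rate by definition).
• Critical value moves from z_{α/2} = 2.807 to 1.96, so power = Φ(λ - z_{α/2}) goes from Φ(2.35 - 2.807) = 0.324 to Φ(2.35 - 1.96) = 0.652.
• Type II error rate β = 1 - power therefore decreases (0.676 → 0.348).
Appropriate when false negatives are costly — here, a spam email lands in the inbox.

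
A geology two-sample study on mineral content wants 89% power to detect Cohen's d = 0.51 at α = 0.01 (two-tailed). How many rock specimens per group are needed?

z_{α/2} = 2.576, z_β = Φ⁻¹(0.89) = 1.227. For medium effect (d = 0.51): n per group = 2(z_{α/2} + z_β)²/d² = 2(2.576 + 1.227)²/0.51² = 111.2 → 112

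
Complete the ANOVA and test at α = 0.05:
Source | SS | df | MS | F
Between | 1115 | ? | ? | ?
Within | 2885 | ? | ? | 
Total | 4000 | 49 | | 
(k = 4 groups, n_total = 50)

df_between = 3, df_within = 46. MS_between = 371.67, MS_within = 62.72. F = 5.926, F_crit ≈ 2.807. Reject H₀.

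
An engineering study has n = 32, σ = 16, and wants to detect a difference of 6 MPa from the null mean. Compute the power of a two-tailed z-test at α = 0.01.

SE = σ/√n = 16/√32 = 2.828. Non-centrality λ = d/SE = 6/2.828 = 2.121. Power ≈ Φ(λ - z_{α/2}) = Φ(2.121 - 2.576) = Φ(-0.455) = 0.325.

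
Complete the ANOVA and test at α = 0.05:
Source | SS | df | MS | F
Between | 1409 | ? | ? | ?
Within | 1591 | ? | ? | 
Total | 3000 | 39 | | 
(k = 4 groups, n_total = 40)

df_between = 3, df_within = 36. MS_between = 469.67, MS_within = 44.19. F = 10.627, F_crit ≈ 2.866. Reject H₀.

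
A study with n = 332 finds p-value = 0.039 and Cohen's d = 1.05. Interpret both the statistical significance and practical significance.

Statistically significant (p = 0.039 < 0.05). Cohen's d = 1.05 indicates a large effect size. Both statistical and practical significance should be considered.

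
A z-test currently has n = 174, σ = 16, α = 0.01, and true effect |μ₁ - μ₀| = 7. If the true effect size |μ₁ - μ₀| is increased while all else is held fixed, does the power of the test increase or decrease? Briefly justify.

Power increases: a larger true effect increases the non-centrality λ = |μ₁ - μ₀|/(σ/√n).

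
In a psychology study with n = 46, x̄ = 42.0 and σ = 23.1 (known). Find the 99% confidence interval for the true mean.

CI = x̄ ± z*(σ/√n) = 42.0 ± 2.576(23.1/√46) = 42.0 ± 8.77 = (33.23, 50.77)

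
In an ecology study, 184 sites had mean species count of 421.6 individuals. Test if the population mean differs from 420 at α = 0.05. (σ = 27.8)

z = (x̄ - μ₀)/(σ/√n) = (421.6 - 420)/(27.8/√184) = 0.781. Critical value: ±1.96. Since |0.781| ≤ 1.96, Fail to reject H₀.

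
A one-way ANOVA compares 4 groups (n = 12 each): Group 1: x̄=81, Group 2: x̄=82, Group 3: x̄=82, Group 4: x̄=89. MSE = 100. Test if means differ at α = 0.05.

Grand mean = 83.5. SS_between = 492.0, MS_between = 164.0. F = 1.64, F_crit ≈ 2.816. Fail to reject H₀.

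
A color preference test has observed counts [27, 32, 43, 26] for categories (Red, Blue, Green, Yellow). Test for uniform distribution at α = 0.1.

Expected = 32 each. χ² = Σ(O-E)²/E = 5.688. df = 3, critical value = 6.251. Fail to reject H₀.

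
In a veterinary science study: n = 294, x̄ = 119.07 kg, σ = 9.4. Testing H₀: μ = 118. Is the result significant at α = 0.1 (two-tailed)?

z = (119.07 - 118)/(9.4/√294) = 1.952. Since |z| > 1.645, significant at α = 0.1.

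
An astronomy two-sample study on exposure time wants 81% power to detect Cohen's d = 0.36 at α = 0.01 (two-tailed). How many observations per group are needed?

z_{α/2} = 2.576, z_β = Φ⁻¹(0.81) = 0.878. For small effect (d = 0.36): n per group = 2(z_{α/2} + z_β)²/d² = 2(2.576 + 0.878)²/0.36² = 184.1 → 185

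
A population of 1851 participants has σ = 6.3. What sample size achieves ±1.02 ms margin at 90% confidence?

Without FPC: n₀ = (1.645×6.3/1.02)² = 103.232. With FPC: n = n₀N/(n₀+N-1) = 97.8 → n = 98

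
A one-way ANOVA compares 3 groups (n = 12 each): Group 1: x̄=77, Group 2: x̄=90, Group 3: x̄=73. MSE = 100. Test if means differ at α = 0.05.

Grand mean = 80.0. SS_between = 1896.0, MS_between = 948.0. F = 9.48, F_crit ≈ 3.285. Reject H₀.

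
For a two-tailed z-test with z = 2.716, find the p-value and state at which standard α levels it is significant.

p = 2·P(Z > |2.716|) = 2·(1 - Φ(2.716)) ≈ 0.0066. Significant at α = 0.1; Significant at α = 0.05; Significant at α = 0.01.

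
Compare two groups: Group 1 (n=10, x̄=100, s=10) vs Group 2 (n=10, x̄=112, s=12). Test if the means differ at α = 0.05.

Pooled sp = 11.05. t = -2.429, df = 18. Critical t = ±2.101. Reject H₀.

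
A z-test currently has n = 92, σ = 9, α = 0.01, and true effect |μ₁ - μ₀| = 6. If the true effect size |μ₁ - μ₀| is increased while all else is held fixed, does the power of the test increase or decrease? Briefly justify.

Power increases: a larger true effect increases the non-centrality λ = |μ₁ - μ₀|/(σ/√n).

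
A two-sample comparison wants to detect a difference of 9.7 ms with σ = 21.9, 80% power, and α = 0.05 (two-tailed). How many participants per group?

n per group = 2(z_α/2 + z_β)²σ²/d² = 2×(1.96 + 0.84)²×21.9²/9.7² = 79.9 → n = 80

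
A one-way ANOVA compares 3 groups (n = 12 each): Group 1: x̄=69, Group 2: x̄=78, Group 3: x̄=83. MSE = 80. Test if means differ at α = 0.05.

Grand mean = 76.67. SS_between = 1208.0, MS_between = 604.0. F = 7.55, F_crit ≈ 3.285. Reject H₀.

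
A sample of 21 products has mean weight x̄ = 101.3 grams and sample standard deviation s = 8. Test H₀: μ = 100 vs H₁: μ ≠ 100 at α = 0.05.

t = (x̄ - μ₀)/(s/√n) = (101.3 - 100)/(8/√21) = 0.745. df = 20, critical t = ±2.086. Fail to reject H₀.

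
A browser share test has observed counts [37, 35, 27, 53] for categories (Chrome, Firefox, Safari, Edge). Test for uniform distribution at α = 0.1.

Expected = 38 each. χ² = Σ(O-E)²/E = 9.368. df = 3, critical value = 6.251. Reject H₀.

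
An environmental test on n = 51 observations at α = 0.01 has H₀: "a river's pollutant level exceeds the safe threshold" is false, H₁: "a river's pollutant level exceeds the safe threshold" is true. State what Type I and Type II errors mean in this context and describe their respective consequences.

Type I (false positive): concluding that a river's pollutant level exceeds the safe threshold when it is not — shutting down a compliant factory unnecessarily. Type II (false negative): failing to conclude that a river's pollutant level exceeds the safe threshold when it is — allowing unsafe pollution to continue. Which is costlier depends on domain priorities and is a judgement call rather than a statistical fact.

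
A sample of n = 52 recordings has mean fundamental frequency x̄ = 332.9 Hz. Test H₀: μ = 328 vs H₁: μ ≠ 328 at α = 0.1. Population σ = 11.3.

z = (x̄ - μ₀)/(σ/√n) = (332.9 - 328)/(11.3/√52) = 3.127. Critical value: ±1.645. Since |3.127| > 1.645, Reject H₀.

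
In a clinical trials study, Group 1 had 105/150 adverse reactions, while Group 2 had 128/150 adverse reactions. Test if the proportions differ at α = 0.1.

p̂₁ = 0.7, p̂₂ = 0.853, pooled p̂ = 0.777. z = -3.188. Critical: ±1.645. Reject H₀.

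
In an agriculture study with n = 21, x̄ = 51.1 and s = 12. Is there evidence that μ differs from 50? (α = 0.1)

t = (x̄ - μ₀)/(s/√n) = (51.1 - 50)/(12/√21) = 0.42. df = 20, critical t = ±1.725. Fail to reject H₀.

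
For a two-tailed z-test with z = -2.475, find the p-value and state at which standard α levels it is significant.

p = 2·P(Z > |-2.475|) = 2·(1 - Φ(2.475)) ≈ 0.0133. Significant at α = 0.1; Significant at α = 0.05.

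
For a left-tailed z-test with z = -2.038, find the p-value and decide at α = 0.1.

p = P(Z < -2.038) = Φ(-2.038) ≈ 0.0208. Since p < 0.1, reject H₀ (significant) at α = 0.1.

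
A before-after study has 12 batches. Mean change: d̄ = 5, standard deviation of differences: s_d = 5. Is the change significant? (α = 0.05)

t = d̄/(s_d/√n) = 5/(5/√12) = 3.464. df = 11, critical t = ±2.201. Reject H₀.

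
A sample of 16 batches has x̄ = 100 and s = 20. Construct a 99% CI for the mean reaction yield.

CI = x̄ ± t*(s/√n) = 100 ± 2.947(20/√16) = (85.27, 114.73)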